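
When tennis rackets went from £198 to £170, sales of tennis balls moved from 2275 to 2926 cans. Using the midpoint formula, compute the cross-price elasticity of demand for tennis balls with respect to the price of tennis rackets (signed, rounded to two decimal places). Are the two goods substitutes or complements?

-1.65; complements

%ΔQ_{tennis balls} = (2926 − 2275)/avg = 651/2600.5 = 0.250336…
%ΔP_{tennis rackets} = (170 − 198)/avg = -28/184 = -0.152173…
E_cross = (651/2600.5) / (-28/184) = -1.6450…
E_cross < 0 ⇒ the goods are complements.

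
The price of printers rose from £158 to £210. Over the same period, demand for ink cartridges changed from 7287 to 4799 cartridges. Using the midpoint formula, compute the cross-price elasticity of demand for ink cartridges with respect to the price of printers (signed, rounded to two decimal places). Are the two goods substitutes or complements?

%ΔQ_{ink cartridges} = (4799 − 7287)/avg = -2488/6043 = -0.411716…
%ΔP_{printers} = (210 − 158)/avg = 52/184 = 0.282608…
E_cross = (-2488/6043) / (52/184) = -1.4568…
E_cross < 0 ⇒ the goods are complements.

-1.46; complements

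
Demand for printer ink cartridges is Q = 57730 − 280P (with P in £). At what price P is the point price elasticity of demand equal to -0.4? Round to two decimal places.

Ed = −280P/(57730 − 280P). Set this equal to -0.4:
280P = 0.4·(57730 − 280P) ⇒ 280P(1 + 0.4) = 0.4·57730
P = 0.4·57730 / (280·1.4) = 58.9081…

58.91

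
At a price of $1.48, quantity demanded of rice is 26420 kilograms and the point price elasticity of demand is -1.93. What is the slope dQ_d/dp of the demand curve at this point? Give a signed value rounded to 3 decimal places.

-34453.108

Ed = (dQ_d/dp)·(p/Q_d) ⇒ dQ_d/dp = Ed·Q_d/p = (-1.93)·26420/1.48 = -34453.10810…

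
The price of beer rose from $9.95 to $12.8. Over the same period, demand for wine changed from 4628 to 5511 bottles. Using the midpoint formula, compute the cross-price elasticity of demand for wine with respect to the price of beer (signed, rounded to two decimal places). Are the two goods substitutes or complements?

0.70; substitutes

%ΔQ_{wine} = (5511 − 4628)/avg = 883/5069.5 = 0.174178…
%ΔP_{beer} = (12.8 − 9.95)/avg = 2.85/11.375 = 0.250549…
E_cross = (883/5069.5) / (2.85/11.375) = 0.6951…
E_cross > 0 ⇒ the goods are substitutes.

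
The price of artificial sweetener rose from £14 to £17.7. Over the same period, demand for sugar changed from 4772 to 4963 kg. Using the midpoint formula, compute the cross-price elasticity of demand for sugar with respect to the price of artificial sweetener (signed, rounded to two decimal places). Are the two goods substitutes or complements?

%ΔQ_{sugar} = (4963 − 4772)/avg = 191/4867.5 = 0.039239…
%ΔP_{artificial sweetener} = (17.7 − 14)/avg = 3.7/15.85 = 0.233438…
E_cross = (191/4867.5) / (3.7/15.85) = 0.1680…
E_cross > 0 ⇒ the goods are substitutes.

0.17; substitutes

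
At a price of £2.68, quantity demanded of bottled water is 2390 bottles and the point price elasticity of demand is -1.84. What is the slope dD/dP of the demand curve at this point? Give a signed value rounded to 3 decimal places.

-1640.896

Ed = (dD/dP)·(P/D) ⇒ dD/dP = Ed·D/P = (-1.84)·2390/2.68 = -1640.89552…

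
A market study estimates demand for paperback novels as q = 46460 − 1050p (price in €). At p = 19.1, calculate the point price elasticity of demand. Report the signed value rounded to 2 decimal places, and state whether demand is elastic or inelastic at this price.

dq/dp = −1050. At p = 19.1, q = 46460 − 1050(19.1) = 26405.
Ed = (dq/dp)·(p/q) = −1050 × (19.1/26405) = -0.7595…
|Ed| = 0.76 < 1, so demand is inelastic.

-0.76; inelastic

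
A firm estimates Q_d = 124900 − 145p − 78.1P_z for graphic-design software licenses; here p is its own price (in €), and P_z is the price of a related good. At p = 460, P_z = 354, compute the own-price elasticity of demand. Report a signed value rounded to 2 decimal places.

-2.18

At the given values, Q_d = 124900 − 145(460) − 78.1(354) = 30552.6.
∂Q_d/∂p = −145.
E = (-145) × (460/30552.6) = -2.1831…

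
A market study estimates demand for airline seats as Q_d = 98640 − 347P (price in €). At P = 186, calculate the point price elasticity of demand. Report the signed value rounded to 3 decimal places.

dQ_d/dP = −347. At P = 186, Q_d = 98640 − 347(186) = 34098.
Ed = (dQ_d/dP)·(P/Q_d) = −347 × (186/34098) = -1.89283…

-1.893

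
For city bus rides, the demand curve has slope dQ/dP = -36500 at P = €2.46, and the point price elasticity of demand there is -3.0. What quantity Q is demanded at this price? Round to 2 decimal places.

Ed = (dQ/dP)·(P/Q) ⇒ Q = (dQ/dP)·P/Ed = (-36500)·2.46/(-3.0) = 29930

29930.00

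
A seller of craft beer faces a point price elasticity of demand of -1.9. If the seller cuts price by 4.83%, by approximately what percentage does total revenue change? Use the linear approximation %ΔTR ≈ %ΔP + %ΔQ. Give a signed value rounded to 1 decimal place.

%ΔQ ≈ Ed × %ΔP = (-1.9) × (-4.83%) = +9.1770%
%ΔTR ≈ %ΔP + %ΔQ = (-4.83%) + (+9.1770%) = +4.3470%

+4.3%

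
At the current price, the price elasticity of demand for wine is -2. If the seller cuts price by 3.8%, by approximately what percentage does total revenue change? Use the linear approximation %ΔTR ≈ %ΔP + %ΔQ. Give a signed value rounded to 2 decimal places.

+3.80%

%ΔQ ≈ Ed × %ΔP = (-2) × (-3.8%) = +7.6000%
%ΔTR ≈ %ΔP + %ΔQ = (-3.8%) + (+7.6000%) = +3.8000%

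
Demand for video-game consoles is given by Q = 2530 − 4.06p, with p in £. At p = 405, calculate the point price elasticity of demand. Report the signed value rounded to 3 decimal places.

-1.856

dQ/dp = −4.06. At p = 405, Q = 2530 − 4.06(405) = 885.7.
Ed = (dQ/dp)·(p/Q) = −4.06 × (405/885.7) = -1.85649…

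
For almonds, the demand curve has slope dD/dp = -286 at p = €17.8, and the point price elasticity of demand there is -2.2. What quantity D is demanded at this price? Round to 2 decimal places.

2314.00

Ed = (dD/dp)·(p/D) ⇒ D = (dD/dp)·p/Ed = (-286)·17.8/(-2.2) = 2314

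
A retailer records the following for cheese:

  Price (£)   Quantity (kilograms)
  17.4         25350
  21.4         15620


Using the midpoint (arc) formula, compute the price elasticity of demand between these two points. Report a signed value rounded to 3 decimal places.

%ΔQ = (15620 − 25350) / [(25350 + 15620)/2] = -9730/20485 = -0.474981…
%ΔP = (21.4 − 17.4) / [(17.4 + 21.4)/2] = 4/19.4 = 0.206185…
Arc Ed = %ΔQ / %ΔP = (-9730/20485) / (4/19.4) = -2.30366…

-2.304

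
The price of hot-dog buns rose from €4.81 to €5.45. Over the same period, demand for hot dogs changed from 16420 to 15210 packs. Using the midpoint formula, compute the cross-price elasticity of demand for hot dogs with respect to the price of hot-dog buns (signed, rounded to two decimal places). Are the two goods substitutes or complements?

%ΔQ_{hot dogs} = (15210 − 16420)/avg = -1210/15815 = -0.076509…
%ΔP_{hot-dog buns} = (5.45 − 4.81)/avg = 0.64/5.13 = 0.124756…
E_cross = (-1210/15815) / (0.64/5.13) = -0.6132…
E_cross < 0 ⇒ the goods are complements.

-0.61; complements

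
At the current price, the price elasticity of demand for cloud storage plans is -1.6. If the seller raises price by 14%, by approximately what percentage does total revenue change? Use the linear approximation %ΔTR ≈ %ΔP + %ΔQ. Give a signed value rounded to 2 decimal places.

-8.40%

%ΔQ ≈ Ed × %ΔP = (-1.6) × (+14%) = -22.4000%
%ΔTR ≈ %ΔP + %ΔQ = (+14%) + (-22.4000%) = -8.4000%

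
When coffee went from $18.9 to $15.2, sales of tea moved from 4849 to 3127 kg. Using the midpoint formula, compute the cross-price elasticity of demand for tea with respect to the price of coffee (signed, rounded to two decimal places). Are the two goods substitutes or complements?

1.99; substitutes

%ΔQ_{tea} = (3127 − 4849)/avg = -1722/3988 = -0.431795…
%ΔP_{coffee} = (15.2 − 18.9)/avg = -3.7/17.05 = -0.217008…
E_cross = (-1722/3988) / (-3.7/17.05) = 1.9897…
E_cross > 0 ⇒ the goods are substitutes.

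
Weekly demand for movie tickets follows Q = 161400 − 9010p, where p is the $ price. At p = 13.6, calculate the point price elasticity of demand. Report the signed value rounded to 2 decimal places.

dQ/dp = −9010. At p = 13.6, Q = 161400 − 9010(13.6) = 38864.
Ed = (dQ/dp)·(p/Q) = −9010 × (13.6/38864) = -3.1529…

-3.15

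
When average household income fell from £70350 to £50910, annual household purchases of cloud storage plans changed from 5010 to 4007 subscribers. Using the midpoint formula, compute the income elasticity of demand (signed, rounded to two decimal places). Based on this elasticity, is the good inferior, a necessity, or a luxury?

%ΔQ = (4007 − 5010)/[( 5010 + 4007)/2] = -1003/4508.5 = -0.222468…
%ΔIncome = (50910 − 70350)/[( 70350 + 50910)/2] = -19440/60630 = -0.320633…
E_income = (-1003/4508.5) / (-19440/60630) = 0.6938…
0 < E_income < 1 ⇒ normal good, necessity.

0.69; necessity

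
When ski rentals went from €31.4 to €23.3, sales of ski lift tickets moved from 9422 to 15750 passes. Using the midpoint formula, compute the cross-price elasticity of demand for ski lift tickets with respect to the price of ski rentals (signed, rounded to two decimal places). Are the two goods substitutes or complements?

-1.70; complements

%ΔQ_{ski lift tickets} = (15750 − 9422)/avg = 6328/12586 = 0.502780…
%ΔP_{ski rentals} = (23.3 − 31.4)/avg = -8.1/27.35 = -0.296160…
E_cross = (6328/12586) / (-8.1/27.35) = -1.6976…
E_cross < 0 ⇒ the goods are complements.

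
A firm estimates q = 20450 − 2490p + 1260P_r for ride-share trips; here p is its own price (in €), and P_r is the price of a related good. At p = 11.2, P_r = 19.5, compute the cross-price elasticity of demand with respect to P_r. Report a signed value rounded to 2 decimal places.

1.43

At the given values, q = 20450 − 2490(11.2) + 1260(19.5) = 17132.
∂q/∂P_r = 1260.
E = (1260) × (19.5/17132) = 1.4341…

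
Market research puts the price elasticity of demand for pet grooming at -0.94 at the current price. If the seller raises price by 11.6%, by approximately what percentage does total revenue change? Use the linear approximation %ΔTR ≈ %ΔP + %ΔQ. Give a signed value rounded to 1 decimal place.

+0.7%

%ΔQ ≈ Ed × %ΔP = (-0.94) × (+11.6%) = -10.9040%
%ΔTR ≈ %ΔP + %ΔQ = (+11.6%) + (-10.9040%) = +0.6960%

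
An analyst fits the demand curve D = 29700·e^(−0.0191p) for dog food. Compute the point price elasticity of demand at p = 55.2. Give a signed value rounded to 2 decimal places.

dD/dp = −0.0191·D = -197.653. At p = 55.2, D = 10348.3.
Ed = (dD/dp)·(p/D) = (-197.653) × (55.2/10348.3) = -1.0543…

-1.05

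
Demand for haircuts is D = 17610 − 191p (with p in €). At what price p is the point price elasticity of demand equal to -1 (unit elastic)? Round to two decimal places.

Ed = −191p/(17610 − 191p). Set this equal to -1:
191p = 1·(17610 − 191p) ⇒ 191p(1 + 1) = 1·17610
p = 1·17610 / (191·2) = 46.0994…

46.10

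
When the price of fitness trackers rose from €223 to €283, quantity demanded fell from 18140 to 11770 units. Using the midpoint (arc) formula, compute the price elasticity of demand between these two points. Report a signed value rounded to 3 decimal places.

-1.796

%ΔQ = (11770 − 18140) / [(18140 + 11770)/2] = -6370/14955 = -0.425944…
%ΔP = (283 − 223) / [(223 + 283)/2] = 60/253 = 0.237154…
Arc Ed = %ΔQ / %ΔP = (-6370/14955) / (60/253) = -1.79606…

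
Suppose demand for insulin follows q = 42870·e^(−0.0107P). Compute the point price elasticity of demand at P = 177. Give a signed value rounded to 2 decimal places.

dq/dP = −0.0107·q = -69.0283. At P = 177, q = 6451.24.
Ed = (dq/dP)·(P/q) = (-69.0283) × (177/6451.24) = -1.8939

-1.89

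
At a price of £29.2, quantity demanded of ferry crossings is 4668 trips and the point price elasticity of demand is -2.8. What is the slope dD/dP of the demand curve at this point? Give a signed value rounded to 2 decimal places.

Ed = (dD/dP)·(P/D) ⇒ dD/dP = Ed·D/P = (-2.8)·4668/29.2 = -447.6164…

-447.62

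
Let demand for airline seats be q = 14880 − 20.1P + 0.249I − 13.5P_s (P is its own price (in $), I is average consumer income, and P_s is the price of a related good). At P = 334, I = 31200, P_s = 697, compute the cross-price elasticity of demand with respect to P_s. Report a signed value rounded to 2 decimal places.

At the given values, q = 14880 − 20.1(334) + 0.249(31200) − 13.5(697) = 6525.9.
∂q/∂P_s = -13.5.
E = (-13.5) × (697/6525.9) = -1.4418…

-1.44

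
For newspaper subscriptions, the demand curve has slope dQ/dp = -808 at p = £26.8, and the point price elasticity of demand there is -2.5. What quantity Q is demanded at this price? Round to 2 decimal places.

8661.76

Ed = (dQ/dp)·(p/Q) ⇒ Q = (dQ/dp)·p/Ed = (-808)·26.8/(-2.5) = 8661.76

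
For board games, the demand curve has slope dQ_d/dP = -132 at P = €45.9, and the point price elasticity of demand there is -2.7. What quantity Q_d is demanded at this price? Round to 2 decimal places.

Ed = (dQ_d/dP)·(P/Q_d) ⇒ Q_d = (dQ_d/dP)·P/Ed = (-132)·45.9/(-2.7) = 2244

2244.00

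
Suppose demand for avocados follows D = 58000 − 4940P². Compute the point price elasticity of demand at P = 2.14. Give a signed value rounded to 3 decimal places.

dD/dP = −2·4940·P = -21143.2. At P = 2.14, D = 35376.776.
Ed = (dD/dP)·(P/D) = (-21143.2) × (2.14/35376.776) = -1.27898…

-1.279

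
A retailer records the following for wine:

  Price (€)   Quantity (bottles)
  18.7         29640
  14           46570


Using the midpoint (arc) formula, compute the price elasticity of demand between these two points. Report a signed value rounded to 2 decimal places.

-1.55

%ΔQ = (46570 − 29640) / [(29640 + 46570)/2] = 16930/38105 = 0.444298…
%ΔP = (14 − 18.7) / [(18.7 + 14)/2] = -4.7/16.35 = -0.287461…
Arc Ed = %ΔQ / %ΔP = (16930/38105) / (-4.7/16.35) = -1.5455…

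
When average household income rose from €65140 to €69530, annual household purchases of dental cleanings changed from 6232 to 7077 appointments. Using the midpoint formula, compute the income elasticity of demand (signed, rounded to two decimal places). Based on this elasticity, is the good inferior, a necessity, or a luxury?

%ΔQ = (7077 − 6232)/[( 6232 + 7077)/2] = 845/6654.5 = 0.126981…
%ΔIncome = (69530 − 65140)/[( 65140 + 69530)/2] = 4390/67335 = 0.065196…
E_income = (845/6654.5) / (4390/67335) = 1.9476…
E_income > 1 ⇒ normal good, luxury.

1.95; luxury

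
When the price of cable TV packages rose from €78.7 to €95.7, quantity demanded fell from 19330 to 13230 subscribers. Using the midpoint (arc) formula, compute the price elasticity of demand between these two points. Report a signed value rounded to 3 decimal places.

-1.922

%ΔQ = (13230 − 19330) / [(19330 + 13230)/2] = -6100/16280 = -0.374692…
%ΔP = (95.7 − 78.7) / [(78.7 + 95.7)/2] = 17/87.2 = 0.194954…
Arc Ed = %ΔQ / %ΔP = (-6100/16280) / (17/87.2) = -1.92195…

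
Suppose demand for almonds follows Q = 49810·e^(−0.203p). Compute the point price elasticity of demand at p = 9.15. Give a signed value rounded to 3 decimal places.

-1.857

dQ/dp = −0.203·Q = -1578.09. At p = 9.15, Q = 7773.85.
Ed = (dQ/dp)·(p/Q) = (-1578.09) × (9.15/7773.85) = -1.85745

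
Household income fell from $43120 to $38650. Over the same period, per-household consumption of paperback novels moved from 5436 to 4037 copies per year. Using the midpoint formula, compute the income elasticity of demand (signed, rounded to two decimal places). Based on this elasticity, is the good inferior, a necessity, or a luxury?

%ΔQ = (4037 − 5436)/[( 5436 + 4037)/2] = -1399/4736.5 = -0.295365…
%ΔIncome = (38650 − 43120)/[( 43120 + 38650)/2] = -4470/40885 = -0.109331…
E_income = (-1399/4736.5) / (-4470/40885) = 2.7015…
E_income > 1 ⇒ normal good, luxury.

2.70; luxury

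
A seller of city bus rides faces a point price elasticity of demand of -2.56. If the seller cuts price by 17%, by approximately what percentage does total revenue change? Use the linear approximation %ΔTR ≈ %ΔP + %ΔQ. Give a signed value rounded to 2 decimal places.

%ΔQ ≈ Ed × %ΔP = (-2.56) × (-17%) = +43.5200%
%ΔTR ≈ %ΔP + %ΔQ = (-17%) + (+43.5200%) = +26.5200%

+26.52%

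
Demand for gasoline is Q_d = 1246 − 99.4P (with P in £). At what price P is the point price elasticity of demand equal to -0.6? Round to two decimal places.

4.70

Ed = −99.4P/(1246 − 99.4P). Set this equal to -0.6:
99.4P = 0.6·(1246 − 99.4P) ⇒ 99.4P(1 + 0.6) = 0.6·1246
P = 0.6·1246 / (99.4·1.6) = 4.7007…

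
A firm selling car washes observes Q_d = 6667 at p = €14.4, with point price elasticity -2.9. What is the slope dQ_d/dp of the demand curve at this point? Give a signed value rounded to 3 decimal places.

-1342.660

Ed = (dQ_d/dp)·(p/Q_d) ⇒ dQ_d/dp = Ed·Q_d/p = (-2.9)·6667/14.4 = -1342.65972…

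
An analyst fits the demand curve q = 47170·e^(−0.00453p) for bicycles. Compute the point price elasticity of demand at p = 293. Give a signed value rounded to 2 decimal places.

-1.33

dq/dp = −0.00453·q = -56.6669. At p = 293, q = 12509.2.
Ed = (dq/dp)·(p/q) = (-56.6669) × (293/12509.2) = -1.3272…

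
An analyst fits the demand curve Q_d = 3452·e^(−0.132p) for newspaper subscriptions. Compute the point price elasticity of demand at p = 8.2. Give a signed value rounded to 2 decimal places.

dQ_d/dp = −0.132·Q_d = -154.371. At p = 8.2, Q_d = 1169.47.
Ed = (dQ_d/dp)·(p/Q_d) = (-154.371) × (8.2/1169.47) = -1.0824

-1.08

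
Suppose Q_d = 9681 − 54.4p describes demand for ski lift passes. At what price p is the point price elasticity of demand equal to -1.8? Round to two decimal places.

Ed = −54.4p/(9681 − 54.4p). Set this equal to -1.8:
54.4p = 1.8·(9681 − 54.4p) ⇒ 54.4p(1 + 1.8) = 1.8·9681
p = 1.8·9681 / (54.4·2.8) = 114.4025…

114.40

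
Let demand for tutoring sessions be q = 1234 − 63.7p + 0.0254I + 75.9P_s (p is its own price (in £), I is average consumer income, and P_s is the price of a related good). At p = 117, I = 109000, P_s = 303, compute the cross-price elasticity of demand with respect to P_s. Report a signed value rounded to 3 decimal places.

1.177

At the given values, q = 1234 − 63.7(117) + 0.0254(109000) + 75.9(303) = 19547.4.
∂q/∂P_s = 75.9.
E = (75.9) × (303/19547.4) = 1.17650…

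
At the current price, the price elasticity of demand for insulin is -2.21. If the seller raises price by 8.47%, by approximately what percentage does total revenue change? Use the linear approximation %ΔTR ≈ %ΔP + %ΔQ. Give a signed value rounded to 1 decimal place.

%ΔQ ≈ Ed × %ΔP = (-2.21) × (+8.47%) = -18.7187%
%ΔTR ≈ %ΔP + %ΔQ = (+8.47%) + (-18.7187%) = -10.2487%

-10.2%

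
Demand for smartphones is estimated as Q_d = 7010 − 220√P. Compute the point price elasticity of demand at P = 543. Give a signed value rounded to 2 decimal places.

-1.36

dQ_d/dP = −220/(2√P) = -4.72055. At P = 543, Q_d = 1883.48.
Ed = (dQ_d/dP)·(P/Q_d) = (-4.72055) × (543/1883.48) = -1.3609…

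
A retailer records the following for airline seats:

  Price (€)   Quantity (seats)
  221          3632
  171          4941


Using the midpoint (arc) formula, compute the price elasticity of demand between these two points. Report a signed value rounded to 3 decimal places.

%ΔQ = (4941 − 3632) / [(3632 + 4941)/2] = 1309/4286.5 = 0.305377…
%ΔP = (171 − 221) / [(221 + 171)/2] = -50/196 = -0.255102…
Arc Ed = %ΔQ / %ΔP = (1309/4286.5) / (-50/196) = -1.19707…

-1.197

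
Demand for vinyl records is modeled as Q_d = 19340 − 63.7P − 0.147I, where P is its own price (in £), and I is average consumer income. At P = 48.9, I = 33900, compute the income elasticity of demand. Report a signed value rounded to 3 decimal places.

At the given values, Q_d = 19340 − 63.7(48.9) − 0.147(33900) = 11241.77.
∂Q_d/∂I = -0.147.
E = (-0.147) × (33900/11241.77) = -0.44328…

-0.443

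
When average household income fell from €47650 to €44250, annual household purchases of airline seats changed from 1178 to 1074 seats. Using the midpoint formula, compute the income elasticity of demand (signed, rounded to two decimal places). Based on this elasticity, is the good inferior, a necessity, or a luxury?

%ΔQ = (1074 − 1178)/[( 1178 + 1074)/2] = -104/1126 = -0.092362…
%ΔIncome = (44250 − 47650)/[( 47650 + 44250)/2] = -3400/45950 = -0.073993…
E_income = (-104/1126) / (-3400/45950) = 1.2482…
E_income > 1 ⇒ normal good, luxury.

1.25; luxury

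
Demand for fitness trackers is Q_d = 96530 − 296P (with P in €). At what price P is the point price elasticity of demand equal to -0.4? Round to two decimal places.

93.18

Ed = −296P/(96530 − 296P). Set this equal to -0.4:
296P = 0.4·(96530 − 296P) ⇒ 296P(1 + 0.4) = 0.4·96530
P = 0.4·96530 / (296·1.4) = 93.1756…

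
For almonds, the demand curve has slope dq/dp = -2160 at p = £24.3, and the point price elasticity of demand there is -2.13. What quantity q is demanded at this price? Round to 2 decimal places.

24642.25

Ed = (dq/dp)·(p/q) ⇒ q = (dq/dp)·p/Ed = (-2160)·24.3/(-2.13) = 24642.2535…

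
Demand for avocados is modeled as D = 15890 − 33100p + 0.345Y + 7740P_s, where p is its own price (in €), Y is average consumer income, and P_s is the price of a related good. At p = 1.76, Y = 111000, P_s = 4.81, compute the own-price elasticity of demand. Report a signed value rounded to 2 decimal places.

At the given values, D = 15890 − 33100(1.76) + 0.345(111000) + 7740(4.81) = 33158.4.
∂D/∂p = −33100.
E = (-33100) × (1.76/33158.4) = -1.7569…

-1.76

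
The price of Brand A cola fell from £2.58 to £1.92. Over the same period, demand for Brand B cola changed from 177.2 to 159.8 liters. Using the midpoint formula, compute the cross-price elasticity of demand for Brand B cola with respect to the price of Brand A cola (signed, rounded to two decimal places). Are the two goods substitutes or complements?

%ΔQ_{Brand B cola} = (159.8 − 177.2)/avg = -17.4/168.5 = -0.103264…
%ΔP_{Brand A cola} = (1.92 − 2.58)/avg = -0.66/2.25 = -0.293333…
E_cross = (-17.4/168.5) / (-0.66/2.25) = 0.3520…
E_cross > 0 ⇒ the goods are substitutes.

0.35; substitutes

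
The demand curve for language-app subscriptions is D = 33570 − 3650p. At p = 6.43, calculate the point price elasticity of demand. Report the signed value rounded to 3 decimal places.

dD/dp = −3650. At p = 6.43, D = 33570 − 3650(6.43) = 10100.5.
Ed = (dD/dp)·(p/D) = −3650 × (6.43/10100.5) = -2.32359…

-2.324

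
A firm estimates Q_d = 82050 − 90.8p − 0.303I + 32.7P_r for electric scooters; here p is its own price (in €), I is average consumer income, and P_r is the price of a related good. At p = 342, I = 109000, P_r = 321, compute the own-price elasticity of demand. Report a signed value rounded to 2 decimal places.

-1.09

At the given values, Q_d = 82050 − 90.8(342) − 0.303(109000) + 32.7(321) = 28466.1.
∂Q_d/∂p = −90.8.
E = (-90.8) × (342/28466.1) = -1.0908…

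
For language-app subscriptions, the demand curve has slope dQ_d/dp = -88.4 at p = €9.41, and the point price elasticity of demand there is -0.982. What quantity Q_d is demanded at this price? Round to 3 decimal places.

Ed = (dQ_d/dp)·(p/Q_d) ⇒ Q_d = (dQ_d/dp)·p/Ed = (-88.4)·9.41/(-0.982) = 847.09164…

847.092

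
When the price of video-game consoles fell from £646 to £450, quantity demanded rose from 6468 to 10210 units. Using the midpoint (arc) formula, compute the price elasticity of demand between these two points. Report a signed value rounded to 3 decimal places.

-1.255

%ΔQ = (10210 − 6468) / [(6468 + 10210)/2] = 3742/8339 = 0.448734…
%ΔP = (450 − 646) / [(646 + 450)/2] = -196/548 = -0.357664…
Arc Ed = %ΔQ / %ΔP = (3742/8339) / (-196/548) = -1.25462…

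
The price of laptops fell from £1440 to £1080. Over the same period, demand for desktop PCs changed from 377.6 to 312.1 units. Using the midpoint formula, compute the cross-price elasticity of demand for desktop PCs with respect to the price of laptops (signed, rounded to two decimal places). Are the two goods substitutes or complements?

%ΔQ_{desktop PCs} = (312.1 − 377.6)/avg = -65.5/344.85 = -0.189937…
%ΔP_{laptops} = (1080 − 1440)/avg = -360/1260 = -0.285714…
E_cross = (-65.5/344.85) / (-360/1260) = 0.6647…
E_cross > 0 ⇒ the goods are substitutes.

0.66; substitutes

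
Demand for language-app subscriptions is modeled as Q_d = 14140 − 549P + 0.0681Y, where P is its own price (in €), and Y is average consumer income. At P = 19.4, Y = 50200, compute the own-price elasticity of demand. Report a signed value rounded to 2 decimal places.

At the given values, Q_d = 14140 − 549(19.4) + 0.0681(50200) = 6908.02.
∂Q_d/∂P = −549.
E = (-549) × (19.4/6908.02) = -1.5417…

-1.54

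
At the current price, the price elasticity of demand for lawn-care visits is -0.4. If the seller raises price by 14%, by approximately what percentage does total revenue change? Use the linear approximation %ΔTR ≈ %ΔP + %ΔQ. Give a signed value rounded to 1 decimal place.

+8.4%

%ΔQ ≈ Ed × %ΔP = (-0.4) × (+14%) = -5.6000%
%ΔTR ≈ %ΔP + %ΔQ = (+14%) + (-5.6000%) = +8.4000%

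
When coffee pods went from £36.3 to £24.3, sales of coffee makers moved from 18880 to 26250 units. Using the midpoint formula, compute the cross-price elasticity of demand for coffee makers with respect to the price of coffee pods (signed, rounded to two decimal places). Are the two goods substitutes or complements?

%ΔQ_{coffee makers} = (26250 − 18880)/avg = 7370/22565 = 0.326612…
%ΔP_{coffee pods} = (24.3 − 36.3)/avg = -12/30.3 = -0.396039…
E_cross = (7370/22565) / (-12/30.3) = -0.8246…
E_cross < 0 ⇒ the goods are complements.

-0.82; complements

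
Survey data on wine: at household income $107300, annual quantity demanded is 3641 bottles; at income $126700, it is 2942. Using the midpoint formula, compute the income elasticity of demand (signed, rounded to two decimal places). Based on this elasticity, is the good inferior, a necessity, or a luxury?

-1.28; inferior

%ΔQ = (2942 − 3641)/[( 3641 + 2942)/2] = -699/3291.5 = -0.212365…
%ΔIncome = (126700 − 107300)/[( 107300 + 126700)/2] = 19400/117000 = 0.165811…
E_income = (-699/3291.5) / (19400/117000) = -1.2807…
E_income < 0 ⇒ inferior good.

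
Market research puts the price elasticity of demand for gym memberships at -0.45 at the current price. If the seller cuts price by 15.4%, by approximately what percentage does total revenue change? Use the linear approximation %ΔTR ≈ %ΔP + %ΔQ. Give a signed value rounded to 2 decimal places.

%ΔQ ≈ Ed × %ΔP = (-0.45) × (-15.4%) = +6.9300%
%ΔTR ≈ %ΔP + %ΔQ = (-15.4%) + (+6.9300%) = -8.4700%

-8.47%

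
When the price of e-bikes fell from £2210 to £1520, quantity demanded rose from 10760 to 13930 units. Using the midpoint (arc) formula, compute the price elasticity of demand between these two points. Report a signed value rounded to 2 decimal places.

%ΔQ = (13930 − 10760) / [(10760 + 13930)/2] = 3170/12345 = 0.256784…
%ΔP = (1520 − 2210) / [(2210 + 1520)/2] = -690/1865 = -0.369973…
Arc Ed = %ΔQ / %ΔP = (3170/12345) / (-690/1865) = -0.6940…

-0.69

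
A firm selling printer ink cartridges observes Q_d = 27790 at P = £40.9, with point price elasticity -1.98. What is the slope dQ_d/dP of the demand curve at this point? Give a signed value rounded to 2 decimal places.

Ed = (dQ_d/dP)·(P/Q_d) ⇒ dQ_d/dP = Ed·Q_d/P = (-1.98)·27790/40.9 = -1345.3349…

-1345.33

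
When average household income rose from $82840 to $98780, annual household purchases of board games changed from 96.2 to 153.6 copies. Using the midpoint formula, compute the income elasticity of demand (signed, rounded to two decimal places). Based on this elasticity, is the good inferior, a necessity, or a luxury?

2.62; luxury

%ΔQ = (153.6 − 96.2)/[( 96.2 + 153.6)/2] = 57.4/124.9 = 0.459567…
%ΔIncome = (98780 − 82840)/[( 82840 + 98780)/2] = 15940/90810 = 0.175531…
E_income = (57.4/124.9) / (15940/90810) = 2.6181…
E_income > 1 ⇒ normal good, luxury.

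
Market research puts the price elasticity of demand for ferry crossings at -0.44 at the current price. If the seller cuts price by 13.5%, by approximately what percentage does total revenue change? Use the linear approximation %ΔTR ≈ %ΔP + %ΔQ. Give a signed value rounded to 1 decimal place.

-7.6%

%ΔQ ≈ Ed × %ΔP = (-0.44) × (-13.5%) = +5.9400%
%ΔTR ≈ %ΔP + %ΔQ = (-13.5%) + (+5.9400%) = -7.5600%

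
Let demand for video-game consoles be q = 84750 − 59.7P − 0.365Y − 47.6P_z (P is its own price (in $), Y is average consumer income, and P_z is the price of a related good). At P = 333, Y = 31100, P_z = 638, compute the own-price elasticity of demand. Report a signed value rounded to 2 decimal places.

-0.86

At the given values, q = 84750 − 59.7(333) − 0.365(31100) − 47.6(638) = 23149.6.
∂q/∂P = −59.7.
E = (-59.7) × (333/23149.6) = -0.8587…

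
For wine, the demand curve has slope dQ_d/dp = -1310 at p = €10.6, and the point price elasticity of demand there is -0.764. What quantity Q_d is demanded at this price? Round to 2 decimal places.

Ed = (dQ_d/dp)·(p/Q_d) ⇒ Q_d = (dQ_d/dp)·p/Ed = (-1310)·10.6/(-0.764) = 18175.3926…

18175.39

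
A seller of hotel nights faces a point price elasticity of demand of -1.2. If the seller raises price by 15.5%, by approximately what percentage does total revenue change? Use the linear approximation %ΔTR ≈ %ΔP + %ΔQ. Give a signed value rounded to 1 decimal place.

-3.1%

%ΔQ ≈ Ed × %ΔP = (-1.2) × (+15.5%) = -18.6000%
%ΔTR ≈ %ΔP + %ΔQ = (+15.5%) + (-18.6000%) = -3.1000%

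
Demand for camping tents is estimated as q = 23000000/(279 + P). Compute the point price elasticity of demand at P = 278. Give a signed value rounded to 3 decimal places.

-0.499

dq/dP = −23000000/(279 + P)² = -74.134. At P = 278, q = 41292.6.
Ed = (dq/dP)·(P/q) = (-74.134) × (278/41292.6) = -0.49910…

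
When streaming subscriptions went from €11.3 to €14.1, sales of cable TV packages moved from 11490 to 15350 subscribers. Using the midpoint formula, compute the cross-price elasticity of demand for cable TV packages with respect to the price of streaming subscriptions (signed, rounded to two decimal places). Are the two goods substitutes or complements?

%ΔQ_{cable TV packages} = (15350 − 11490)/avg = 3860/13420 = 0.287630…
%ΔP_{streaming subscriptions} = (14.1 − 11.3)/avg = 2.8/12.7 = 0.220472…
E_cross = (3860/13420) / (2.8/12.7) = 1.3046…
E_cross > 0 ⇒ the goods are substitutes.

1.30; substitutes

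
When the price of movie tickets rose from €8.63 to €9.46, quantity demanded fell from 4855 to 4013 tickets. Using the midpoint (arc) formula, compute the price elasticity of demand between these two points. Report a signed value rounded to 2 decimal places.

-2.07

%ΔQ = (4013 − 4855) / [(4855 + 4013)/2] = -842/4434 = -0.189896…
%ΔP = (9.46 − 8.63) / [(8.63 + 9.46)/2] = 0.83/9.045 = 0.091763…
Arc Ed = %ΔQ / %ΔP = (-842/4434) / (0.83/9.045) = -2.0694…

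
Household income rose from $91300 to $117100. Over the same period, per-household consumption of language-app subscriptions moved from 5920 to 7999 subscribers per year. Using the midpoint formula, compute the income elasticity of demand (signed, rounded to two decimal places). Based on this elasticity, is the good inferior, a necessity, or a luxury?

%ΔQ = (7999 − 5920)/[( 5920 + 7999)/2] = 2079/6959.5 = 0.298728…
%ΔIncome = (117100 − 91300)/[( 91300 + 117100)/2] = 25800/104200 = 0.247600…
E_income = (2079/6959.5) / (25800/104200) = 1.2064…
E_income > 1 ⇒ normal good, luxury.

1.21; luxury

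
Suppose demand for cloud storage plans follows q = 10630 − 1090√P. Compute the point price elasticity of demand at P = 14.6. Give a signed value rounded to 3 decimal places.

-0.322

dq/dP = −1090/(2√P) = -142.633. At P = 14.6, q = 6465.12.
Ed = (dq/dP)·(P/q) = (-142.633) × (14.6/6465.12) = -0.32210…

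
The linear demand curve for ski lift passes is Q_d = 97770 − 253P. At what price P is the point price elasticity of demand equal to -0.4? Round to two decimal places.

Ed = −253P/(97770 − 253P). Set this equal to -0.4:
253P = 0.4·(97770 − 253P) ⇒ 253P(1 + 0.4) = 0.4·97770
P = 0.4·97770 / (253·1.4) = 110.4121…

110.41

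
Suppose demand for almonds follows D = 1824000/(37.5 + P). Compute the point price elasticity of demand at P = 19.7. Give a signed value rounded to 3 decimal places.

dD/dP = −1824000/(37.5 + P)² = -557.484. At P = 19.7, D = 31888.1.
Ed = (dD/dP)·(P/D) = (-557.484) × (19.7/31888.1) = -0.34440…

-0.344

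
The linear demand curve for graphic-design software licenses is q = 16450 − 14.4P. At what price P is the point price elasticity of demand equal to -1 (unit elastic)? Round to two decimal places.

571.18

Ed = −14.4P/(16450 − 14.4P). Set this equal to -1:
14.4P = 1·(16450 − 14.4P) ⇒ 14.4P(1 + 1) = 1·16450
P = 1·16450 / (14.4·2) = 571.1805…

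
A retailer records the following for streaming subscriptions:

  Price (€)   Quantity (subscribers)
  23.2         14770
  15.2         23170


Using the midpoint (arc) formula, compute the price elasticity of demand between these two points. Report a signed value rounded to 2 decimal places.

%ΔQ = (23170 − 14770) / [(14770 + 23170)/2] = 8400/18970 = 0.442804…
%ΔP = (15.2 − 23.2) / [(23.2 + 15.2)/2] = -8/19.2 = -0.416666…
Arc Ed = %ΔQ / %ΔP = (8400/18970) / (-8/19.2) = -1.0627…

-1.06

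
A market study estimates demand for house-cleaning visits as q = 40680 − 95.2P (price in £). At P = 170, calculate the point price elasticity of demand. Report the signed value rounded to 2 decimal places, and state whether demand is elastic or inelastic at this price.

-0.66; inelastic

dq/dP = −95.2. At P = 170, q = 40680 − 95.2(170) = 24496.
Ed = (dq/dP)·(P/q) = −95.2 × (170/24496) = -0.6606…
|Ed| = 0.66 < 1, so demand is inelastic.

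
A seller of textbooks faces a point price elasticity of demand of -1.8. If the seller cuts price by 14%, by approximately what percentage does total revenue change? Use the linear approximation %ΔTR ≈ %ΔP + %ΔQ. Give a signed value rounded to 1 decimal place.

+11.2%

%ΔQ ≈ Ed × %ΔP = (-1.8) × (-14%) = +25.2000%
%ΔTR ≈ %ΔP + %ΔQ = (-14%) + (+25.2000%) = +11.2000%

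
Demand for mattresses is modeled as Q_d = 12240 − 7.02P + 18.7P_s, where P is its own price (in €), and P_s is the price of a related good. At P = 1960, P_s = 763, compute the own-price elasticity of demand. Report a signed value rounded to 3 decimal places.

At the given values, Q_d = 12240 − 7.02(1960) + 18.7(763) = 12748.9.
∂Q_d/∂P = −7.02.
E = (-7.02) × (1960/12748.9) = -1.07924…

-1.079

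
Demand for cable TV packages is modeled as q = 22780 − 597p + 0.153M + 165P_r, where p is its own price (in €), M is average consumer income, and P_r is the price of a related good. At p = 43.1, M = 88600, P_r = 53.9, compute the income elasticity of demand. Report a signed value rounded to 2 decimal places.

At the given values, q = 22780 − 597(43.1) + 0.153(88600) + 165(53.9) = 19498.6.
∂q/∂M = 0.153.
E = (0.153) × (88600/19498.6) = 0.6952…

0.70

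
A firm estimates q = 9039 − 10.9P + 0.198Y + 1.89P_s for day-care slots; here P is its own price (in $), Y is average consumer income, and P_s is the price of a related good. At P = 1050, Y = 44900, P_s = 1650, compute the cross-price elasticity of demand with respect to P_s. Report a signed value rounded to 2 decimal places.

At the given values, q = 9039 − 10.9(1050) + 0.198(44900) + 1.89(1650) = 9602.7.
∂q/∂P_s = 1.89.
E = (1.89) × (1650/9602.7) = 0.3247…

0.32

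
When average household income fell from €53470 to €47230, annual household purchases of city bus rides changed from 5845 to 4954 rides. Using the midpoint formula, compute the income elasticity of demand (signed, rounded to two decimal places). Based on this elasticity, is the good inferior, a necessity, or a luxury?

%ΔQ = (4954 − 5845)/[( 5845 + 4954)/2] = -891/5399.5 = -0.165015…
%ΔIncome = (47230 − 53470)/[( 53470 + 47230)/2] = -6240/50350 = -0.123932…
E_income = (-891/5399.5) / (-6240/50350) = 1.3314…
E_income > 1 ⇒ normal good, luxury.

1.33; luxury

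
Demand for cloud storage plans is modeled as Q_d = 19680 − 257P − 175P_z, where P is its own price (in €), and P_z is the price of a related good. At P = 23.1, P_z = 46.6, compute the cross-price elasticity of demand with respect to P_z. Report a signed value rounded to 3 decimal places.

-1.459

At the given values, Q_d = 19680 − 257(23.1) − 175(46.6) = 5588.3.
∂Q_d/∂P_z = -175.
E = (-175) × (46.6/5588.3) = -1.45929…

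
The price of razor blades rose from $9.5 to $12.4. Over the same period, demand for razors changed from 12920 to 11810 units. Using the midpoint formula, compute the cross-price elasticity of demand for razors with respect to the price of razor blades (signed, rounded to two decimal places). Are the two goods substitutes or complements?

-0.34; complements

%ΔQ_{razors} = (11810 − 12920)/avg = -1110/12365 = -0.089769…
%ΔP_{razor blades} = (12.4 − 9.5)/avg = 2.9/10.95 = 0.264840…
E_cross = (-1110/12365) / (2.9/10.95) = -0.3389…
E_cross < 0 ⇒ the goods are complements.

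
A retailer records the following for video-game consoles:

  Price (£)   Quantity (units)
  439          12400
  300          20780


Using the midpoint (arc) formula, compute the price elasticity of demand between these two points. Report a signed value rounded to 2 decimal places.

-1.34

%ΔQ = (20780 − 12400) / [(12400 + 20780)/2] = 8380/16590 = 0.505123…
%ΔP = (300 − 439) / [(439 + 300)/2] = -139/369.5 = -0.376184…
Arc Ed = %ΔQ / %ΔP = (8380/16590) / (-139/369.5) = -1.3427…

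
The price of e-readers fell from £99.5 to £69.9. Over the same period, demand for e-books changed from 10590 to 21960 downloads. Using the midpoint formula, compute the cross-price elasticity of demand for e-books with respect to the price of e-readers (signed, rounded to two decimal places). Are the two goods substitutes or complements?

%ΔQ_{e-books} = (21960 − 10590)/avg = 11370/16275 = 0.698617…
%ΔP_{e-readers} = (69.9 − 99.5)/avg = -29.6/84.7 = -0.349468…
E_cross = (11370/16275) / (-29.6/84.7) = -1.9990…
E_cross < 0 ⇒ the goods are complements.

-2.00; complements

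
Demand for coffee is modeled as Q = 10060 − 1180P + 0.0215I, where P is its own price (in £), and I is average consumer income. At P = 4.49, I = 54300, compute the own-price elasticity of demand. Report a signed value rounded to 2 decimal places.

At the given values, Q = 10060 − 1180(4.49) + 0.0215(54300) = 5929.25.
∂Q/∂P = −1180.
E = (-1180) × (4.49/5929.25) = -0.8935…

-0.89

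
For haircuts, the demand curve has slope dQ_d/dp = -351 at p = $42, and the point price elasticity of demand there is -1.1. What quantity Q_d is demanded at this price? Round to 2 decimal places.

Ed = (dQ_d/dp)·(p/Q_d) ⇒ Q_d = (dQ_d/dp)·p/Ed = (-351)·42/(-1.1) = 13401.8181…

13401.82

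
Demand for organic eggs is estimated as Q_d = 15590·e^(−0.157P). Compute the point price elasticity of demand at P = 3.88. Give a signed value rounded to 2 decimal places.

dQ_d/dP = −0.157·Q_d = -1331.04. At P = 3.88, Q_d = 8477.96.
Ed = (dQ_d/dP)·(P/Q_d) = (-1331.04) × (3.88/8477.96) = -0.6091…

-0.61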